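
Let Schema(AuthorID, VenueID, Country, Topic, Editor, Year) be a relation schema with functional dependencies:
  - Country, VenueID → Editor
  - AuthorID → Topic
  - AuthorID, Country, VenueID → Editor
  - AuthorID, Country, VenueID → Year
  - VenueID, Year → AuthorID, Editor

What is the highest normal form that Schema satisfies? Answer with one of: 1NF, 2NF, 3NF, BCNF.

1NF

Candidate keys: {AuthorID, Country, VenueID}, {Country, VenueID, Year}. Prime attributes: {AuthorID, Country, VenueID, Year}.
Country, VenueID → Editor: {Country, VenueID}⁺ = {Country, Editor, VenueID}, which is not all of the attributes, so the left side is not a superkey — BCNF is violated.
Country, VenueID → Editor determines the non-prime attribute {Editor} from a non-superkey — 3NF is violated.
Since {AuthorID} ⊂ {AuthorID, Country, VenueID} and {AuthorID}⁺ ⊇ {Topic} with {Topic} non-prime, there is a partial dependency; 2NF fails.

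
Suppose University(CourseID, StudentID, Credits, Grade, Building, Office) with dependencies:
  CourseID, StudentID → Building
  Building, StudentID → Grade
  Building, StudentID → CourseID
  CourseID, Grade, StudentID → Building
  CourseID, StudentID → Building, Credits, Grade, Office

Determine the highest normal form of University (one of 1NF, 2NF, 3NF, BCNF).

Candidate keys: {Building, StudentID}, {CourseID, StudentID}. Prime attributes: {Building, CourseID, StudentID}.
Every FD has a superkey on the left, so the relation is in BCNF.

BCNF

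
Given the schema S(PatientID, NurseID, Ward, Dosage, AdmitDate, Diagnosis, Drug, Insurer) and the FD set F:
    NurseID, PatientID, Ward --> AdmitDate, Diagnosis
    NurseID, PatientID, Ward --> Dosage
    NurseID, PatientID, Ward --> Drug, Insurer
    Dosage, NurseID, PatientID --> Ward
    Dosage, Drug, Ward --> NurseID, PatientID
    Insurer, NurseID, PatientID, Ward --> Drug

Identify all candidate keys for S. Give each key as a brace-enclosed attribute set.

{Dosage, Drug, Ward}, {Dosage, NurseID, PatientID}, {NurseID, PatientID, Ward}

Closure of {Dosage, Drug, Ward} is {AdmitDate, Diagnosis, Dosage, Drug, Insurer, NurseID, PatientID, Ward}, the whole schema; {Dosage, Drug, Ward} is a candidate key.
Closure of {Dosage, NurseID, PatientID} is {AdmitDate, Diagnosis, Dosage, Drug, Insurer, NurseID, PatientID, Ward}, the whole schema; {Dosage, NurseID, PatientID} is a candidate key.
Closure of {NurseID, PatientID, Ward} is {AdmitDate, Diagnosis, Dosage, Drug, Insurer, NurseID, PatientID, Ward}, the whole schema; {NurseID, PatientID, Ward} is a candidate key.
No proper subset of any of these is a key, and no other minimal superkey exists.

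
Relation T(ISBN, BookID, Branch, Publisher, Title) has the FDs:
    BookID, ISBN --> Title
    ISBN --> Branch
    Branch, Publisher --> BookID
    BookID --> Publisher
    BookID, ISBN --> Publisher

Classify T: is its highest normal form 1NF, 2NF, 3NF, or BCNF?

1NF

Candidate keys: {BookID, ISBN}, {ISBN, Publisher}. Prime attributes: {BookID, ISBN, Publisher}.
For ISBN --> Branch we have {ISBN}⁺ = {Branch, ISBN}; {ISBN} is not a superkey, so BCNF fails.
ISBN --> Branch has non-prime {Branch} on the right and a non-superkey on the left, so 3NF fails.
Since {ISBN} ⊂ {BookID, ISBN} and {ISBN}⁺ ⊇ {Branch} with {Branch} non-prime, there is a partial dependency; 2NF fails.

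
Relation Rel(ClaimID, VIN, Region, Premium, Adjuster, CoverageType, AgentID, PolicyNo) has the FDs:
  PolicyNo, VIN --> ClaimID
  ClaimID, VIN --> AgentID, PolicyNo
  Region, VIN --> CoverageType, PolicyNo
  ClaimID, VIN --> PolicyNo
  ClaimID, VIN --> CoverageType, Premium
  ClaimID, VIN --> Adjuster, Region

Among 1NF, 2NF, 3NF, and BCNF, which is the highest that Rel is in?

Candidate keys: {ClaimID, VIN}, {PolicyNo, VIN}, {Region, VIN}. Prime attributes: {ClaimID, PolicyNo, Region, VIN}.
Each dependency's left side is a superkey — BCNF holds.

BCNF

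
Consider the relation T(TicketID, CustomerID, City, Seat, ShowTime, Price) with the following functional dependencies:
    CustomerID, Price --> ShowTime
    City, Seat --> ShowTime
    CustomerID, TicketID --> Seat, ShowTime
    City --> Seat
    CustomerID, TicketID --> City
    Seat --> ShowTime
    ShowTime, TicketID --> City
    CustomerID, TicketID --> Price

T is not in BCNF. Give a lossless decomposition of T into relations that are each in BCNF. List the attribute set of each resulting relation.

{City, CustomerID, Price, TicketID}; {City, Seat}; {CustomerID, Price, ShowTime}

Candidate key of the original relation: {CustomerID, TicketID}.
In {City, CustomerID, Price, Seat, ShowTime, TicketID}, {CustomerID, Price} is not a superkey ({CustomerID, Price}⁺ restricted to this set is {CustomerID, Price, ShowTime}), so split on CustomerID, Price --> ShowTime into {CustomerID, Price, ShowTime} and {City, CustomerID, Price, Seat, TicketID}.
{CustomerID, Price, ShowTime} has no BCNF violation.
In {City, CustomerID, Price, Seat, TicketID}, {City} is not a superkey ({City}⁺ restricted to this set is {City, Seat}), so split on City --> Seat into {City, Seat} and {City, CustomerID, Price, TicketID}.
{City, Seat} has no BCNF violation.
{City, CustomerID, Price, TicketID} has no BCNF violation.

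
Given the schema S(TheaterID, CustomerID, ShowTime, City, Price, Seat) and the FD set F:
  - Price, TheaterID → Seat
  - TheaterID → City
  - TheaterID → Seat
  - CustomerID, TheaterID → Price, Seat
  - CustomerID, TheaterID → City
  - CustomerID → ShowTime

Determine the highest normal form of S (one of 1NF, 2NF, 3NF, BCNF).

Candidate key: {CustomerID, TheaterID}. Prime attributes: {CustomerID, TheaterID}.
Price, TheaterID → Seat: {Price, TheaterID}⁺ = {City, Price, Seat, TheaterID}, which is not all of the attributes, so the left side is not a superkey — BCNF is violated.
Price, TheaterID → Seat has non-prime {Seat} on the right and a non-superkey on the left, so 3NF fails.
The proper key subset {CustomerID} of {CustomerID, TheaterID} determines non-prime {ShowTime}, so the relation is not even in 2NF.

1NF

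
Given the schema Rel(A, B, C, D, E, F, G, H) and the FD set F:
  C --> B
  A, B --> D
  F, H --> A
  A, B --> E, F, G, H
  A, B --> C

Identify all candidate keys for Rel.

{A, B} is a candidate key since {A, B}⁺ = {A, B, C, D, E, F, G, H} covers every attribute.
{A, C} is a candidate key since {A, C}⁺ = {A, B, C, D, E, F, G, H} covers every attribute.
{B, F, H} is a candidate key since {B, F, H}⁺ = {A, B, C, D, E, F, G, H} covers every attribute.
{C, F, H} is a candidate key since {C, F, H}⁺ = {A, B, C, D, E, F, G, H} covers every attribute.
These are minimal and exhaustive — every other superkey contains one of them.

{A, B}, {A, C}, {B, F, H}, {C, F, H}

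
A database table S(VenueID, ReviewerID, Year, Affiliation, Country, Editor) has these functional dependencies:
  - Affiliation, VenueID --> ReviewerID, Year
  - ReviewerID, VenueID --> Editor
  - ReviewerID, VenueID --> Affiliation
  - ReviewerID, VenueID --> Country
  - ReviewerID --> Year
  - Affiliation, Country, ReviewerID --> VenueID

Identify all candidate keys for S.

{Affiliation, VenueID}⁺ = {Affiliation, Country, Editor, ReviewerID, VenueID, Year} — all of the relation — so {Affiliation, VenueID} is a candidate key.
{ReviewerID, VenueID}⁺ = {Affiliation, Country, Editor, ReviewerID, VenueID, Year} — all of the relation — so {ReviewerID, VenueID} is a candidate key.
{Affiliation, Country, ReviewerID}⁺ = {Affiliation, Country, Editor, ReviewerID, VenueID, Year} — all of the relation — so {Affiliation, Country, ReviewerID} is a candidate key.
Any other superkey properly contains one of these, so there are no further candidate keys.

{Affiliation, Country, ReviewerID}, {Affiliation, VenueID}, {ReviewerID, VenueID}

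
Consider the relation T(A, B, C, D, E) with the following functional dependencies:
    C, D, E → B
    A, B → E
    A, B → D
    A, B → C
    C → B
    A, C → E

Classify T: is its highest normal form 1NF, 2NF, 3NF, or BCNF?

3NF

Candidate keys: {A, B}, {A, C}. Prime attributes: {A, B, C}.
C, D, E → B: {C, D, E}⁺ = {B, C, D, E}, which is not all of the attributes, so the left side is not a superkey — BCNF is violated.
Its right-hand attributes {B} are all prime, as are those of every other non-superkey FD — the relation is in 3NF.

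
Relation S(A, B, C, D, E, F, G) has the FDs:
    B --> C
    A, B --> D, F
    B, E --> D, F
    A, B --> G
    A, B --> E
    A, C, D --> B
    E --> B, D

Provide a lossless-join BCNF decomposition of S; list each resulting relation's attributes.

{A, E, G}; {B, C}; {B, D, E, F}

Candidate keys of the original relation: {A, B}, {A, C, D}, {A, E}.
In {A, B, C, D, E, F, G}, {B} is not a superkey ({B}⁺ restricted to this set is {B, C}), so split on B --> C into {B, C} and {A, B, D, E, F, G}.
{B, C} is in BCNF.
In {A, B, D, E, F, G}, {B, E} is not a superkey ({B, E}⁺ restricted to this set is {B, D, E, F}), so split on B, E --> D, F into {B, D, E, F} and {A, B, E, G}.
{B, D, E, F} is in BCNF.
In {A, B, E, G}, {E} is not a superkey ({E}⁺ restricted to this set is {B, E}), so split on E --> B into {B, E} and {A, E, G}.
{B, E} is in BCNF.
{A, E, G} is in BCNF.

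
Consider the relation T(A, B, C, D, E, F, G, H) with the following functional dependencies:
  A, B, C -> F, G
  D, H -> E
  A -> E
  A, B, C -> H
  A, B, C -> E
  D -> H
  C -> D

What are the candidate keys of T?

{A, B, C}

No FD produces {A, B, C}, so they must be in every candidate key.
{A, B, C}⁺ = {A, B, C, D, E, F, G, H} — all of the relation — so {A, B, C} is a candidate key.
Every other attribute set either contains this one or has a smaller closure.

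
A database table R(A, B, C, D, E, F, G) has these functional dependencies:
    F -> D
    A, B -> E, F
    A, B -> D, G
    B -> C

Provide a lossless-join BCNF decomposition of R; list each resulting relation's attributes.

{A, B, E, F, G}; {B, C}; {D, F}

Candidate key of the original relation: {A, B}.
{A, B, C, D, E, F, G}: {F} determines {D, F} here but is not a superkey — split on F -> D, giving {D, F} and {A, B, C, E, F, G}.
{D, F} is in BCNF.
{A, B, C, E, F, G}: {B} determines {B, C} here but is not a superkey — split on B -> C, giving {B, C} and {A, B, E, F, G}.
{B, C} is in BCNF.
{A, B, E, F, G} is in BCNF.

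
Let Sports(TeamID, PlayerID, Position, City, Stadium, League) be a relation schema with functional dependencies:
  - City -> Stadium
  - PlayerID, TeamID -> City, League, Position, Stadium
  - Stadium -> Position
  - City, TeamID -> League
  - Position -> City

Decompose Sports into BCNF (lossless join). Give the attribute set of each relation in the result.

{City, League, TeamID}; {City, PlayerID, TeamID}; {City, Position, Stadium}

Candidate key of the original relation: {PlayerID, TeamID}.
{City, League, PlayerID, Position, Stadium, TeamID}: {City} determines {City, Position, Stadium} here but is not a superkey — split on City -> Position, Stadium, giving {City, Position, Stadium} and {City, League, PlayerID, TeamID}.
{City, Position, Stadium} has no BCNF violation.
{City, League, PlayerID, TeamID}: {City, TeamID} determines {City, League, TeamID} here but is not a superkey — split on City, TeamID -> League, giving {City, League, TeamID} and {City, PlayerID, TeamID}.
{City, League, TeamID} has no BCNF violation.
{City, PlayerID, TeamID} has no BCNF violation.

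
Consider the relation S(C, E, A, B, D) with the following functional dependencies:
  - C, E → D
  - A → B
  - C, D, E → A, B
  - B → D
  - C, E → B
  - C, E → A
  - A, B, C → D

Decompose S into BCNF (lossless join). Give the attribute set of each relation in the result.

{A, B}; {A, C, E}; {B, D}

Candidate key of the original relation: {C, E}.
Within {A, B, C, D, E}: {A}⁺ ∩ {A, B, C, D, E} = {A, B, D}, not the whole set, so A → B, D violates BCNF; decompose into {A, B, D} and {A, C, E}.
Within {A, B, D}: {B}⁺ ∩ {A, B, D} = {B, D}, not the whole set, so B → D violates BCNF; decompose into {B, D} and {A, B}.
{B, D} has no BCNF violation.
{A, B} has no BCNF violation.
{A, C, E} has no BCNF violation.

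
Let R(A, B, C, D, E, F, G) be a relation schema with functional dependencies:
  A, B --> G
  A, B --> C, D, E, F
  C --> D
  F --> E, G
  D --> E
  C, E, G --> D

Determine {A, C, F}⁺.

{A, C, D, E, F, G}

Start with {A, C, F}.
C --> D applies; add {D} → now {A, C, D, F}.
F --> E, G applies; add {E, G} → now {A, C, D, E, F, G}.
No further FD applies.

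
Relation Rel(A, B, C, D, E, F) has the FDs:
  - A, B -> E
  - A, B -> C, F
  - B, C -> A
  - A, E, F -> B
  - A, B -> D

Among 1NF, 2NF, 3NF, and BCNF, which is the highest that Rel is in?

Candidate keys: {A, B}, {A, E, F}, {B, C}. Prime attributes: {A, B, C, E, F}.
Every FD has a superkey on the left, so the relation is in BCNF.

BCNF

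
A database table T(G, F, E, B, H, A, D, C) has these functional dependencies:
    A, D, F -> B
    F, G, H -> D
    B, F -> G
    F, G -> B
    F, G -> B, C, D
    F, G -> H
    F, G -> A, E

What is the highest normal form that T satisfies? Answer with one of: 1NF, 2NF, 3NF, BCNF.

BCNF

Candidate keys: {A, D, F}, {B, F}, {F, G}. Prime attributes: {A, B, D, F, G}.
The left-hand side of every FD is a superkey, so BCNF is satisfied.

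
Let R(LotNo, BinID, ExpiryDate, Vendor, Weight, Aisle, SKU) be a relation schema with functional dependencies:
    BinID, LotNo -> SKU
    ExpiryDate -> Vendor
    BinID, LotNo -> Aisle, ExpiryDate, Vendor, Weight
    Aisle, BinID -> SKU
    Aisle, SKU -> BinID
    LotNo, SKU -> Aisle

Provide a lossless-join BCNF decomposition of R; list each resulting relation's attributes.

Candidate keys of the original relation: {BinID, LotNo}, {LotNo, SKU}.
Within {Aisle, BinID, ExpiryDate, LotNo, SKU, Vendor, Weight}: {ExpiryDate}⁺ ∩ {Aisle, BinID, ExpiryDate, LotNo, SKU, Vendor, Weight} = {ExpiryDate, Vendor}, not the whole set, so ExpiryDate -> Vendor violates BCNF; decompose into {ExpiryDate, Vendor} and {Aisle, BinID, ExpiryDate, LotNo, SKU, Weight}.
{ExpiryDate, Vendor} is in BCNF.
Within {Aisle, BinID, ExpiryDate, LotNo, SKU, Weight}: {Aisle, BinID}⁺ ∩ {Aisle, BinID, ExpiryDate, LotNo, SKU, Weight} = {Aisle, BinID, SKU}, not the whole set, so Aisle, BinID -> SKU violates BCNF; decompose into {Aisle, BinID, SKU} and {Aisle, BinID, ExpiryDate, LotNo, Weight}.
{Aisle, BinID, SKU} is in BCNF.
{Aisle, BinID, ExpiryDate, LotNo, Weight} is in BCNF.

{Aisle, BinID, ExpiryDate, LotNo, Weight}; {Aisle, BinID, SKU}; {ExpiryDate, Vendor}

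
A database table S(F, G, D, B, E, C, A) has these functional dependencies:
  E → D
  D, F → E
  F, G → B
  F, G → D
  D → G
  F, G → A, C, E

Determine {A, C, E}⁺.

Start with {A, C, E}.
E → D applies; add {D} → now {A, C, D, E}.
D → G applies; add {G} → now {A, C, D, E, G}.
No further FD applies.

{A, C, D, E, G}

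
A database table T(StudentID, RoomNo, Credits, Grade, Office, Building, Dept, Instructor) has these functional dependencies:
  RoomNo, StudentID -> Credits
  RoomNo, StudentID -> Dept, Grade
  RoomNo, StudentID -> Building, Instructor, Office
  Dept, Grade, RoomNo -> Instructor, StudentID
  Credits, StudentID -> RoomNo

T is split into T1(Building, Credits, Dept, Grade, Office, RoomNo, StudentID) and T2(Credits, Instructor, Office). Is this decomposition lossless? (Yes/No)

No

Common attributes: {Credits, Office}; their closure is {Credits, Office}.
Neither T1 nor T2 is contained in that closure, so the decomposition is lossy.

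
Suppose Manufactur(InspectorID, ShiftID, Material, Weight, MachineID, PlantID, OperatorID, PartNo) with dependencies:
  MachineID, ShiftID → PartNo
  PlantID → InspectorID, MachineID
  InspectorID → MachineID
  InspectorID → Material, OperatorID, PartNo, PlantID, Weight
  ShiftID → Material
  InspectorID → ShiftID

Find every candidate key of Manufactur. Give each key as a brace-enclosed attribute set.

{InspectorID}, {PlantID}

{InspectorID}⁺ = {InspectorID, MachineID, Material, OperatorID, PartNo, PlantID, ShiftID, Weight}, which is every attribute, so {InspectorID} is a candidate key.
{PlantID}⁺ = {InspectorID, MachineID, Material, OperatorID, PartNo, PlantID, ShiftID, Weight}, which is every attribute, so {PlantID} is a candidate key.
These are minimal and exhaustive — every other superkey contains one of them.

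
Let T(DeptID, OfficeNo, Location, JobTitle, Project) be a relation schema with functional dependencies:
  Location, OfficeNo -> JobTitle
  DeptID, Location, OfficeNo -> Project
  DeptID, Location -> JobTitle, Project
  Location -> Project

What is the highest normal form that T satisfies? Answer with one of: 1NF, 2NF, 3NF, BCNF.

Candidate key: {DeptID, Location, OfficeNo}. Prime attributes: {DeptID, Location, OfficeNo}.
Location, OfficeNo -> JobTitle breaks BCNF: {Location, OfficeNo}⁺ = {JobTitle, Location, OfficeNo, Project}, so {Location, OfficeNo} is not a superkey.
Location, OfficeNo -> JobTitle has non-prime {JobTitle} on the right and a non-superkey on the left, so 3NF fails.
Since {Location} ⊂ {DeptID, Location, OfficeNo} and {Location}⁺ ⊇ {Project} with {Project} non-prime, there is a partial dependency; 2NF fails.

1NF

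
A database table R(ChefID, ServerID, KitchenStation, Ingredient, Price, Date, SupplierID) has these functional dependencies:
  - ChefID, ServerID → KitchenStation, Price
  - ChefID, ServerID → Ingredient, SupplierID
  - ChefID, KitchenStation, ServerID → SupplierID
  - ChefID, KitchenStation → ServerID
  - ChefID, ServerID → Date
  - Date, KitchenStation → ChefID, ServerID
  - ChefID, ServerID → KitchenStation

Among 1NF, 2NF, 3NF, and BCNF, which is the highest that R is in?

BCNF

Candidate keys: {ChefID, KitchenStation}, {ChefID, ServerID}, {Date, KitchenStation}. Prime attributes: {ChefID, Date, KitchenStation, ServerID}.
Each dependency's left side is a superkey — BCNF holds.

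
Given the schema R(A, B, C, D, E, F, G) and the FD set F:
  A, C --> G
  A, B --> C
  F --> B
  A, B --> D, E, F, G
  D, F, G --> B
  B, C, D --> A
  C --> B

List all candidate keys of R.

Closure of {A, B} is {A, B, C, D, E, F, G}, the whole schema; {A, B} is a candidate key.
Closure of {A, C} is {A, B, C, D, E, F, G}, the whole schema; {A, C} is a candidate key.
Closure of {A, F} is {A, B, C, D, E, F, G}, the whole schema; {A, F} is a candidate key.
Closure of {C, D} is {A, B, C, D, E, F, G}, the whole schema; {C, D} is a candidate key.
These are minimal and exhaustive — every other superkey contains one of them.

{A, B}, {A, C}, {A, F}, {C, D}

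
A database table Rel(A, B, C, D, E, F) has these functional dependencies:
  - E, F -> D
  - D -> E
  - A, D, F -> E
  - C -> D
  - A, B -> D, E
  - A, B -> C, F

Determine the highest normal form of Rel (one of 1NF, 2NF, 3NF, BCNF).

Candidate key: {A, B}. Prime attributes: {A, B}.
E, F -> D breaks BCNF: {E, F}⁺ = {D, E, F}, so {E, F} is not a superkey.
E, F -> D determines the non-prime attribute {D} from a non-superkey — 3NF is violated.
Checking every proper subset of each key, none determines a non-prime attribute — 2NF is satisfied.

2NF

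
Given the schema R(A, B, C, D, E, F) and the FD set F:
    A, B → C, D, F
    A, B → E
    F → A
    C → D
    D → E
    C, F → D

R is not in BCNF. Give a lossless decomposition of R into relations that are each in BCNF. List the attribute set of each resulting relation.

Candidate keys of the original relation: {A, B}, {B, F}.
In {A, B, C, D, E, F}, {F} is not a superkey ({F}⁺ restricted to this set is {A, F}), so split on F → A into {A, F} and {B, C, D, E, F}.
{A, F}: every determinant is a superkey — BCNF.
In {B, C, D, E, F}, {C} is not a superkey ({C}⁺ restricted to this set is {C, D, E}), so split on C → D, E into {C, D, E} and {B, C, F}.
In {C, D, E}, {D} is not a superkey ({D}⁺ restricted to this set is {D, E}), so split on D → E into {D, E} and {C, D}.
{D, E}: every determinant is a superkey — BCNF.
{C, D}: every determinant is a superkey — BCNF.
{B, C, F}: every determinant is a superkey — BCNF.

{A, F}; {B, C, F}; {C, D}; {D, E}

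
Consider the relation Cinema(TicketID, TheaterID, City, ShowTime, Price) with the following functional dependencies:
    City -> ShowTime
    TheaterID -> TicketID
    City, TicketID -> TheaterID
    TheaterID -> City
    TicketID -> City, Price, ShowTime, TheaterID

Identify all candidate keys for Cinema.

{TheaterID}⁺ = {City, Price, ShowTime, TheaterID, TicketID}, which is every attribute, so {TheaterID} is a candidate key.
{TicketID}⁺ = {City, Price, ShowTime, TheaterID, TicketID}, which is every attribute, so {TicketID} is a candidate key.
Any other superkey properly contains one of these, so there are no further candidate keys.

{TheaterID}, {TicketID}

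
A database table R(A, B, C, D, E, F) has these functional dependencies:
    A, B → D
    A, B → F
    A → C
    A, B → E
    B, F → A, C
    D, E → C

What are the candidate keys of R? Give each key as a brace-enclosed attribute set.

Attributes never on any right-hand side: {B} — every candidate key must contain it.
{A, B} is a candidate key since {A, B}⁺ = {A, B, C, D, E, F} covers every attribute.
{B, F} is a candidate key since {B, F}⁺ = {A, B, C, D, E, F} covers every attribute.
Any other superkey properly contains one of these, so there are no further candidate keys.

{A, B}, {B, F}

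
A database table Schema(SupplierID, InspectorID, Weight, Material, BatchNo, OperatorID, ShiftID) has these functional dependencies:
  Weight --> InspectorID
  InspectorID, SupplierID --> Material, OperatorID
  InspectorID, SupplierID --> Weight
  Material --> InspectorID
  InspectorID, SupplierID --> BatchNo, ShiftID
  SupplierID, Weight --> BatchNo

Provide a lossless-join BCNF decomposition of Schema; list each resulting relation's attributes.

Candidate keys of the original relation: {InspectorID, SupplierID}, {Material, SupplierID}, {SupplierID, Weight}.
In {BatchNo, InspectorID, Material, OperatorID, ShiftID, SupplierID, Weight}, {Weight} is not a superkey ({Weight}⁺ restricted to this set is {InspectorID, Weight}), so split on Weight --> InspectorID into {InspectorID, Weight} and {BatchNo, Material, OperatorID, ShiftID, SupplierID, Weight}.
{InspectorID, Weight} has no BCNF violation.
{BatchNo, Material, OperatorID, ShiftID, SupplierID, Weight} has no BCNF violation.

{BatchNo, Material, OperatorID, ShiftID, SupplierID, Weight}; {InspectorID, Weight}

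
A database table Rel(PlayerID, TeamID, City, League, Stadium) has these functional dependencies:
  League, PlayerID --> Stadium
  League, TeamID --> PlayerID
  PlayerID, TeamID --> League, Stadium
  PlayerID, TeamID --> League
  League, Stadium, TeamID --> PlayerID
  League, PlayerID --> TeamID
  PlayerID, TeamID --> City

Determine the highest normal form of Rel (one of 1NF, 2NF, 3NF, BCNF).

BCNF

Candidate keys: {League, PlayerID}, {League, TeamID}, {PlayerID, TeamID}. Prime attributes: {League, PlayerID, TeamID}.
Every FD has a superkey on the left, so the relation is in BCNF.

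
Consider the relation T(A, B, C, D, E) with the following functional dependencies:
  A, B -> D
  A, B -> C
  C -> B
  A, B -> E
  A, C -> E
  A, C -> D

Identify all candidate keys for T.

{A} never appears on the right of any FD, so every key must include it.
Closure of {A, B} is {A, B, C, D, E}, the whole schema; {A, B} is a candidate key.
Closure of {A, C} is {A, B, C, D, E}, the whole schema; {A, C} is a candidate key.
These are minimal and exhaustive — every other superkey contains one of them.

{A, B}, {A, C}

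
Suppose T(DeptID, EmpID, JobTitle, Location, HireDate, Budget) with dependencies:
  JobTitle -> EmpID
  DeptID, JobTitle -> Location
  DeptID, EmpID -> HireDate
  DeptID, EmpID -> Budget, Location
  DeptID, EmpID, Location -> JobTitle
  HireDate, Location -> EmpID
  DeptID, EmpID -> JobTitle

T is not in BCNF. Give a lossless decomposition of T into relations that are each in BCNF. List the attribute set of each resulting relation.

Candidate keys of the original relation: {DeptID, EmpID}, {DeptID, HireDate, Location}, {DeptID, JobTitle}.
{Budget, DeptID, EmpID, HireDate, JobTitle, Location}: {JobTitle} determines {EmpID, JobTitle} here but is not a superkey — split on JobTitle -> EmpID, giving {EmpID, JobTitle} and {Budget, DeptID, HireDate, JobTitle, Location}.
{EmpID, JobTitle} is in BCNF.
{Budget, DeptID, HireDate, JobTitle, Location} is in BCNF.

{Budget, DeptID, HireDate, JobTitle, Location}; {EmpID, JobTitle}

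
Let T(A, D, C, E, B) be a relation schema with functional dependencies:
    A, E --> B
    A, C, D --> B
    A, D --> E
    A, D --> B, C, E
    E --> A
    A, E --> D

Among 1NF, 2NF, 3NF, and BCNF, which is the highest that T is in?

Candidate keys: {A, D}, {E}. Prime attributes: {A, D, E}.
Every FD has a superkey on the left, so the relation is in BCNF.

BCNF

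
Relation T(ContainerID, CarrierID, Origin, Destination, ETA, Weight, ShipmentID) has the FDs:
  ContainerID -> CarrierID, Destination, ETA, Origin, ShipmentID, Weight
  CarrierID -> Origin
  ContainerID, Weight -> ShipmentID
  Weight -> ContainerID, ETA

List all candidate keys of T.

{ContainerID}⁺ = {CarrierID, ContainerID, Destination, ETA, Origin, ShipmentID, Weight}, which is every attribute, so {ContainerID} is a candidate key.
{Weight}⁺ = {CarrierID, ContainerID, Destination, ETA, Origin, ShipmentID, Weight}, which is every attribute, so {Weight} is a candidate key.
Any other superkey properly contains one of these, so there are no further candidate keys.

{ContainerID}, {Weight}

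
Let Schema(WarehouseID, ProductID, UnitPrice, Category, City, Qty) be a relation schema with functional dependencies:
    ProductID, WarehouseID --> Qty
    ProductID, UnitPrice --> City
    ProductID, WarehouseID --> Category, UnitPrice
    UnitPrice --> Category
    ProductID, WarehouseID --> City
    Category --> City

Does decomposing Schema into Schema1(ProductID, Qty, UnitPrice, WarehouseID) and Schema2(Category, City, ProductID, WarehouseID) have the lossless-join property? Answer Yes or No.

Schema1 ∩ Schema2 = {ProductID, WarehouseID}; its closure under F is {Category, City, ProductID, Qty, UnitPrice, WarehouseID}.
Since Schema1 ⊆ {Category, City, ProductID, Qty, UnitPrice, WarehouseID}, the intersection is a superkey of Schema1; the decomposition is lossless.

Yes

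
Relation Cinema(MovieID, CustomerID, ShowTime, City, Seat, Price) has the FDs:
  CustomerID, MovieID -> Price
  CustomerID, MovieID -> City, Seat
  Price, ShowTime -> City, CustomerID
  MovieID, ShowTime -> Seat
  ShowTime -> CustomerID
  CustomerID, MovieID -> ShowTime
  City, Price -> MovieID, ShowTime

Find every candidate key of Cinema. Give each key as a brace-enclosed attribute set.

{City, Price}⁺ = {City, CustomerID, MovieID, Price, Seat, ShowTime}, which is every attribute, so {City, Price} is a candidate key.
{CustomerID, MovieID}⁺ = {City, CustomerID, MovieID, Price, Seat, ShowTime}, which is every attribute, so {CustomerID, MovieID} is a candidate key.
{MovieID, ShowTime}⁺ = {City, CustomerID, MovieID, Price, Seat, ShowTime}, which is every attribute, so {MovieID, ShowTime} is a candidate key.
{Price, ShowTime}⁺ = {City, CustomerID, MovieID, Price, Seat, ShowTime}, which is every attribute, so {Price, ShowTime} is a candidate key.
No proper subset of any of these is a key, and no other minimal superkey exists.

{City, Price}, {CustomerID, MovieID}, {MovieID, ShowTime}, {Price, ShowTime}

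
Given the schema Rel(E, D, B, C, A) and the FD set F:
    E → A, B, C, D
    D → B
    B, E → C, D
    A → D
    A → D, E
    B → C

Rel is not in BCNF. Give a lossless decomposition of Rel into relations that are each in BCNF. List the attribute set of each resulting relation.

{A, D, E}; {B, C}; {B, D}

Candidate keys of the original relation: {A}, {E}.
{A, B, C, D, E}: {D} determines {B, C, D} here but is not a superkey — split on D → B, C, giving {B, C, D} and {A, D, E}.
{B, C, D}: {B} determines {B, C} here but is not a superkey — split on B → C, giving {B, C} and {B, D}.
{B, C}: every determinant is a superkey — BCNF.
{B, D}: every determinant is a superkey — BCNF.
{A, D, E}: every determinant is a superkey — BCNF.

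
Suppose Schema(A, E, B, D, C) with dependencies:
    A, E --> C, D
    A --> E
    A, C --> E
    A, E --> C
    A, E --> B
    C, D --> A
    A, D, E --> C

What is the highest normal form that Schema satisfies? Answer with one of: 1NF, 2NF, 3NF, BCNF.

BCNF

Candidate keys: {A}, {C, D}. Prime attributes: {A, C, D}.
Each dependency's left side is a superkey — BCNF holds.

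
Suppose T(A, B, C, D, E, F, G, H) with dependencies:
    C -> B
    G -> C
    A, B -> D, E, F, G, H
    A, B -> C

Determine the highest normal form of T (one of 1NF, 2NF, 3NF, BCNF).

Candidate keys: {A, B}, {A, C}, {A, G}. Prime attributes: {A, B, C, G}.
For C -> B we have {C}⁺ = {B, C}; {C} is not a superkey, so BCNF fails.
But every attribute on its right side ({B}) is prime, and the same holds for every other non-superkey FD, so 3NF still holds.

3NF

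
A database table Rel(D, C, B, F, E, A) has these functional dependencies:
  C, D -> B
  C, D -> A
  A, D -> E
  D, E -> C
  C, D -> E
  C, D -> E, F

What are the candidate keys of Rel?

{A, D}, {C, D}, {D, E}

Attributes never on any right-hand side: {D} — every candidate key must contain it.
{A, D}⁺ = {A, B, C, D, E, F} — all of the relation — so {A, D} is a candidate key.
{C, D}⁺ = {A, B, C, D, E, F} — all of the relation — so {C, D} is a candidate key.
{D, E}⁺ = {A, B, C, D, E, F} — all of the relation — so {D, E} is a candidate key.
These are minimal and exhaustive — every other superkey contains one of them.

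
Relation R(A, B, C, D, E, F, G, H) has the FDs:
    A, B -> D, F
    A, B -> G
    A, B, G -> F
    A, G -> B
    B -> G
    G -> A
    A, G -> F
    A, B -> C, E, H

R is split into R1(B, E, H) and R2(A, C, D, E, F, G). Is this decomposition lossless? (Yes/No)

The shared attributes are {E} and {E}⁺ = {E}.
The closure covers neither R1 nor R2 entirely; the join is not lossless.

No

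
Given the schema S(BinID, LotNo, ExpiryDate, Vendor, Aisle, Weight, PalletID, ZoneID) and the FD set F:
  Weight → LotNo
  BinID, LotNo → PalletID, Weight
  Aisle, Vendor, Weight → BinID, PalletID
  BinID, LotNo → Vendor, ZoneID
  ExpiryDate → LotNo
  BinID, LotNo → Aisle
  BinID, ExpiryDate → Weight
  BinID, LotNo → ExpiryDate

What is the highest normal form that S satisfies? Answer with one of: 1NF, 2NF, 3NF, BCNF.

3NF

Candidate keys: {Aisle, Vendor, Weight}, {BinID, ExpiryDate}, {BinID, LotNo}, {BinID, Weight}. Prime attributes: {Aisle, BinID, ExpiryDate, LotNo, Vendor, Weight}.
For Weight → LotNo we have {Weight}⁺ = {LotNo, Weight}; {Weight} is not a superkey, so BCNF fails.
Since {LotNo} ⊆ prime attributes and every other non-superkey FD also has a prime right side, the schema is in 3NF.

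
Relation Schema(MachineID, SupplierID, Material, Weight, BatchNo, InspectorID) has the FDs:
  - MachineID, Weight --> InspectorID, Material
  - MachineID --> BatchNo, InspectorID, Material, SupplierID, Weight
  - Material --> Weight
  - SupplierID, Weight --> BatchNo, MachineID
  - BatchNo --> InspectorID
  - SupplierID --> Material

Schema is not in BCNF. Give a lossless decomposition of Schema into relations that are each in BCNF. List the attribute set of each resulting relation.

Candidate keys of the original relation: {MachineID}, {SupplierID}.
In {BatchNo, InspectorID, MachineID, Material, SupplierID, Weight}, {Material} is not a superkey ({Material}⁺ restricted to this set is {Material, Weight}), so split on Material --> Weight into {Material, Weight} and {BatchNo, InspectorID, MachineID, Material, SupplierID}.
{Material, Weight}: every determinant is a superkey — BCNF.
In {BatchNo, InspectorID, MachineID, Material, SupplierID}, {BatchNo} is not a superkey ({BatchNo}⁺ restricted to this set is {BatchNo, InspectorID}), so split on BatchNo --> InspectorID into {BatchNo, InspectorID} and {BatchNo, MachineID, Material, SupplierID}.
{BatchNo, InspectorID}: every determinant is a superkey — BCNF.
{BatchNo, MachineID, Material, SupplierID}: every determinant is a superkey — BCNF.

{BatchNo, InspectorID}; {BatchNo, MachineID, Material, SupplierID}; {Material, Weight}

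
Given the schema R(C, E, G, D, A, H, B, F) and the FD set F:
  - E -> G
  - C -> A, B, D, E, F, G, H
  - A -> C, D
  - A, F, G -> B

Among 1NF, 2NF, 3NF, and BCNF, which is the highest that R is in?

Candidate keys: {A}, {C}. Prime attributes: {A, C}.
For E -> G we have {E}⁺ = {E, G}; {E} is not a superkey, so BCNF fails.
E -> G has non-prime {G} on the right and a non-superkey on the left, so 3NF fails.
Every candidate key is a single attribute, so no partial dependency is possible; 2NF holds.

2NF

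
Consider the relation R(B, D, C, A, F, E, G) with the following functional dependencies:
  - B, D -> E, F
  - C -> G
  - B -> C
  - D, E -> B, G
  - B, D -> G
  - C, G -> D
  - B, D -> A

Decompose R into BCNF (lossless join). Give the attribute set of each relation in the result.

{A, B, C, E, F}; {C, D, G}

Candidate keys of the original relation: {B}, {C, E}, {D, E}.
{A, B, C, D, E, F, G}: {C} determines {C, D, G} here but is not a superkey — split on C -> D, G, giving {C, D, G} and {A, B, C, E, F}.
{C, D, G}: every determinant is a superkey — BCNF.
{A, B, C, E, F}: every determinant is a superkey — BCNF.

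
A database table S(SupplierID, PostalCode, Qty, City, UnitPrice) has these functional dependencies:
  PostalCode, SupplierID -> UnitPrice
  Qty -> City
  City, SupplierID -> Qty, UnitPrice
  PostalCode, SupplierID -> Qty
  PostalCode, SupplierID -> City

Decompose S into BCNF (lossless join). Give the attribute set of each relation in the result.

{City, Qty}; {PostalCode, Qty, SupplierID}; {Qty, SupplierID, UnitPrice}

Candidate key of the original relation: {PostalCode, SupplierID}.
In {City, PostalCode, Qty, SupplierID, UnitPrice}, {Qty} is not a superkey ({Qty}⁺ restricted to this set is {City, Qty}), so split on Qty -> City into {City, Qty} and {PostalCode, Qty, SupplierID, UnitPrice}.
{City, Qty} is in BCNF.
In {PostalCode, Qty, SupplierID, UnitPrice}, {Qty, SupplierID} is not a superkey ({Qty, SupplierID}⁺ restricted to this set is {Qty, SupplierID, UnitPrice}), so split on Qty, SupplierID -> UnitPrice into {Qty, SupplierID, UnitPrice} and {PostalCode, Qty, SupplierID}.
{Qty, SupplierID, UnitPrice} is in BCNF.
{PostalCode, Qty, SupplierID} is in BCNF.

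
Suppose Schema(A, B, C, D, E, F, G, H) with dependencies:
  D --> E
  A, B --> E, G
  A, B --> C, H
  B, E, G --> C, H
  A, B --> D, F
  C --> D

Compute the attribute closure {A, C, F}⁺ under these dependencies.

{A, C, D, E, F}

Start with {A, C, F}.
C --> D applies; add {D} → now {A, C, D, F}.
D --> E applies; add {E} → now {A, C, D, E, F}.
No further FD applies.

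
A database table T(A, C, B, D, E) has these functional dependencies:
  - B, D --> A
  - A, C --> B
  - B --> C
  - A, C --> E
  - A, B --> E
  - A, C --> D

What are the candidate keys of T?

{A, B}, {A, C}, {B, D}

{A, B}⁺ = {A, B, C, D, E}, which is every attribute, so {A, B} is a candidate key.
{A, C}⁺ = {A, B, C, D, E}, which is every attribute, so {A, C} is a candidate key.
{B, D}⁺ = {A, B, C, D, E}, which is every attribute, so {B, D} is a candidate key.
These are minimal and exhaustive — every other superkey contains one of them.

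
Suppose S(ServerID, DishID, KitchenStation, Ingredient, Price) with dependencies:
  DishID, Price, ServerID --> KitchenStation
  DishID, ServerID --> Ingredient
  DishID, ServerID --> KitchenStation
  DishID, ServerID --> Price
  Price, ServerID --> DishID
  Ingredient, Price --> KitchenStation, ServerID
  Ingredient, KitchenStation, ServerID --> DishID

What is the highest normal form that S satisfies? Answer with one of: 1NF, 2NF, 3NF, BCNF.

BCNF

Candidate keys: {DishID, ServerID}, {Ingredient, KitchenStation, ServerID}, {Ingredient, Price}, {Price, ServerID}. Prime attributes: {DishID, Ingredient, KitchenStation, Price, ServerID}.
Every FD has a superkey on the left, so the relation is in BCNF.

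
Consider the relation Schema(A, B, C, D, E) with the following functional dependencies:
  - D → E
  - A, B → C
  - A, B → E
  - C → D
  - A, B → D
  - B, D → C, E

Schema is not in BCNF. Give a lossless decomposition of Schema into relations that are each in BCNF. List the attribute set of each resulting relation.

{A, B, C}; {C, D}; {D, E}

Candidate key of the original relation: {A, B}.
{A, B, C, D, E}: {D} determines {D, E} here but is not a superkey — split on D → E, giving {D, E} and {A, B, C, D}.
{D, E}: every determinant is a superkey — BCNF.
{A, B, C, D}: {C} determines {C, D} here but is not a superkey — split on C → D, giving {C, D} and {A, B, C}.
{C, D}: every determinant is a superkey — BCNF.
{A, B, C}: every determinant is a superkey — BCNF.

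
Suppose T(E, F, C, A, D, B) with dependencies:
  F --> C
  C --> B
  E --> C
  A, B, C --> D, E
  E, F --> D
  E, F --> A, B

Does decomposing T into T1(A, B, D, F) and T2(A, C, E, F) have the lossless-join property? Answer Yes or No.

T1 ∩ T2 = {A, F}; its closure under F is {A, B, C, D, E, F}.
Since T1 ⊆ {A, B, C, D, E, F}, the intersection is a superkey of T1; the decomposition is lossless.

Yes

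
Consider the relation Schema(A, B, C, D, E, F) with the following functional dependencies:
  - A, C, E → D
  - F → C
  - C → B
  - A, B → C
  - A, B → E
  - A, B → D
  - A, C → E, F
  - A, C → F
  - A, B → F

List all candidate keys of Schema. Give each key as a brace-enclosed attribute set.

{A, B}, {A, C}, {A, F}

Attributes never on any right-hand side: {A} — every candidate key must contain it.
Closure of {A, B} is {A, B, C, D, E, F}, the whole schema; {A, B} is a candidate key.
Closure of {A, C} is {A, B, C, D, E, F}, the whole schema; {A, C} is a candidate key.
Closure of {A, F} is {A, B, C, D, E, F}, the whole schema; {A, F} is a candidate key.
These are minimal and exhaustive — every other superkey contains one of them.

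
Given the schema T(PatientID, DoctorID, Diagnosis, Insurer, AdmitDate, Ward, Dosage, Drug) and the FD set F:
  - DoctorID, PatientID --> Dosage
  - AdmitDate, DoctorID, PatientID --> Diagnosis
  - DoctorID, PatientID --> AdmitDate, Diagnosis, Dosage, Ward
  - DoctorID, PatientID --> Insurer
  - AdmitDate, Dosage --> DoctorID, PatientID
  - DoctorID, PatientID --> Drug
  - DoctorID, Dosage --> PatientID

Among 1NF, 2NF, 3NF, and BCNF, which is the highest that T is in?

BCNF

Candidate keys: {AdmitDate, Dosage}, {DoctorID, Dosage}, {DoctorID, PatientID}. Prime attributes: {AdmitDate, DoctorID, Dosage, PatientID}.
The left-hand side of every FD is a superkey, so BCNF is satisfied.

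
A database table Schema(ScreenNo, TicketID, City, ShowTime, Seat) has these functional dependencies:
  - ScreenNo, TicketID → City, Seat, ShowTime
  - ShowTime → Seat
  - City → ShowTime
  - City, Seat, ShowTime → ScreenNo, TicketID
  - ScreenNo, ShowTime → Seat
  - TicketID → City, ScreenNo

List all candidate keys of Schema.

{City}, {TicketID}

{City}⁺ = {City, ScreenNo, Seat, ShowTime, TicketID}, which is every attribute, so {City} is a candidate key.
{TicketID}⁺ = {City, ScreenNo, Seat, ShowTime, TicketID}, which is every attribute, so {TicketID} is a candidate key.
Any other superkey properly contains one of these, so there are no further candidate keys.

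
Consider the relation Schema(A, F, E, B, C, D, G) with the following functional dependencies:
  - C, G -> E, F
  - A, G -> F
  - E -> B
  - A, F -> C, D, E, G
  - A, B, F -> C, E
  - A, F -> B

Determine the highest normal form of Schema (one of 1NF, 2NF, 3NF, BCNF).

2NF

Candidate keys: {A, F}, {A, G}. Prime attributes: {A, F, G}.
For C, G -> E, F we have {C, G}⁺ = {B, C, E, F, G}; {C, G} is not a superkey, so BCNF fails.
C, G -> E, F has non-prime {E} on the right and a non-superkey on the left, so 3NF fails.
No proper subset of a key has a non-prime attribute in its closure, so there is no partial dependency; 2NF holds.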